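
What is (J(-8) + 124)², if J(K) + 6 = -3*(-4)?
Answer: 16900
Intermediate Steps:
J(K) = 6 (J(K) = -6 - 3*(-4) = -6 + 12 = 6)
(J(-8) + 124)² = (6 + 124)² = 130² = 16900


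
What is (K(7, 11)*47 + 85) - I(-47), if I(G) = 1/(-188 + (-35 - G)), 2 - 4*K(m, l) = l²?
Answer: -231131/176 ≈ -1313.2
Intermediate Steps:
K(m, l) = ½ - l²/4
I(G) = 1/(-223 - G)
(K(7, 11)*47 + 85) - I(-47) = ((½ - ¼*11²)*47 + 85) - (-1)/(223 - 47) = ((½ - ¼*121)*47 + 85) - (-1)/176 = ((½ - 121/4)*47 + 85) - (-1)/176 = (-119/4*47 + 85) - 1*(-1/176) = (-5593/4 + 85) + 1/176 = -5253/4 + 1/176 = -231131/176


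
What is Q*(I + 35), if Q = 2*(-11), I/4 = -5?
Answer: -330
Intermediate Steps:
I = -20 (I = 4*(-5) = -20)
Q = -22
Q*(I + 35) = -22*(-20 + 35) = -22*15 = -330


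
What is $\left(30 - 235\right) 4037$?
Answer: $-827585$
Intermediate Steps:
$\left(30 - 235\right) 4037 = \left(-205\right) 4037 = -827585$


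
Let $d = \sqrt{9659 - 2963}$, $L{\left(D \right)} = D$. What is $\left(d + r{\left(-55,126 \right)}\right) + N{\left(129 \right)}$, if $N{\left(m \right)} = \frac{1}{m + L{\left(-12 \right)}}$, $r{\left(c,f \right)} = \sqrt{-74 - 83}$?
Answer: $\frac{1}{117} + 6 \sqrt{186} + i \sqrt{157} \approx 81.838 + 12.53 i$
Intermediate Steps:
$r{\left(c,f \right)} = i \sqrt{157}$ ($r{\left(c,f \right)} = \sqrt{-157} = i \sqrt{157}$)
$d = 6 \sqrt{186}$ ($d = \sqrt{6696} = 6 \sqrt{186} \approx 81.829$)
$N{\left(m \right)} = \frac{1}{-12 + m}$ ($N{\left(m \right)} = \frac{1}{m - 12} = \frac{1}{-12 + m}$)
$\left(d + r{\left(-55,126 \right)}\right) + N{\left(129 \right)} = \left(6 \sqrt{186} + i \sqrt{157}\right) + \frac{1}{-12 + 129} = \left(6 \sqrt{186} + i \sqrt{157}\right) + \frac{1}{117} = \frac{1}{117} + 6 \sqrt{186} + i \sqrt{157}$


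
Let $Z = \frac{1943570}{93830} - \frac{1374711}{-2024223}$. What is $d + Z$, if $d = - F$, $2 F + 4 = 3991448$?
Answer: $- \frac{12634969742158458}{6331094803} \approx -1.9957 \cdot 10^{6}$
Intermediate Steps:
$F = 1995722$ ($F = -2 + \frac{1}{2} \cdot 3991448 = -2 + 1995724 = 1995722$)
$d = -1995722$ ($d = \left(-1\right) 1995722 = -1995722$)
$Z = \frac{135440274308}{6331094803}$ ($Z = 1943570 \cdot \frac{1}{93830} - - \frac{458237}{674741} = \frac{194357}{9383} + \frac{458237}{674741} = \frac{135440274308}{6331094803} \approx 21.393$)
$d + Z = -1995722 + \frac{135440274308}{6331094803} = - \frac{12634969742158458}{6331094803}$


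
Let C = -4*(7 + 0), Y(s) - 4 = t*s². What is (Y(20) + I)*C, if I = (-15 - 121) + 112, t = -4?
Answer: 45360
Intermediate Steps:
Y(s) = 4 - 4*s²
I = -24 (I = -136 + 112 = -24)
C = -28 (C = -4*7 = -28)
(Y(20) + I)*C = ((4 - 4*20²) - 24)*(-28) = ((4 - 4*400) - 24)*(-28) = ((4 - 1600) - 24)*(-28) = (-1596 - 24)*(-28) = -1620*(-28) = 45360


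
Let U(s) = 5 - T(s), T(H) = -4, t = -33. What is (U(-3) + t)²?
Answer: 576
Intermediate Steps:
U(s) = 9 (U(s) = 5 - 1*(-4) = 5 + 4 = 9)
(U(-3) + t)² = (9 - 33)² = (-24)² = 576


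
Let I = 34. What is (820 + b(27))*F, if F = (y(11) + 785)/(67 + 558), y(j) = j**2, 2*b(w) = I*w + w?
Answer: 234201/125 ≈ 1873.6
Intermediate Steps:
b(w) = 35*w/2 (b(w) = (34*w + w)/2 = (35*w)/2 = 35*w/2)
F = 906/625 (F = (11**2 + 785)/(67 + 558) = (121 + 785)/625 = 906*(1/625) = 906/625 ≈ 1.4496)
(820 + b(27))*F = (820 + (35/2)*27)*(906/625) = (820 + 945/2)*(906/625) = (2585/2)*(906/625) = 234201/125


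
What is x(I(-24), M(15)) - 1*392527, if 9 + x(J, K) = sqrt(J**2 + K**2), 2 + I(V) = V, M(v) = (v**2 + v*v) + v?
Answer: -392536 + sqrt(216901) ≈ -3.9207e+5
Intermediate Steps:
M(v) = v + 2*v**2 (M(v) = (v**2 + v**2) + v = 2*v**2 + v = v + 2*v**2)
I(V) = -2 + V
x(J, K) = -9 + sqrt(J**2 + K**2)
x(I(-24), M(15)) - 1*392527 = (-9 + sqrt((-2 - 24)**2 + (15*(1 + 2*15))**2)) - 1*392527 = (-9 + sqrt((-26)**2 + (15*(1 + 30))**2)) - 392527 = (-9 + sqrt(676 + (15*31)**2)) - 392527 = (-9 + sqrt(676 + 465**2)) - 392527 = (-9 + sqrt(676 + 216225)) - 392527 = (-9 + sqrt(216901)) - 392527 = -392536 + sqrt(216901)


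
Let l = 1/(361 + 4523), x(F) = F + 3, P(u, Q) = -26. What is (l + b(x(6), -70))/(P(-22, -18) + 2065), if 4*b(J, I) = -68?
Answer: -83027/9958476 ≈ -0.0083373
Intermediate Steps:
x(F) = 3 + F
b(J, I) = -17 (b(J, I) = (¼)*(-68) = -17)
l = 1/4884 ≈ 0.00020475
(l + b(x(6), -70))/(P(-22, -18) + 2065) = (1/4884 - 17)/(-26 + 2065) = -83027/4884/2039 = -83027/4884*1/2039 = -83027/9958476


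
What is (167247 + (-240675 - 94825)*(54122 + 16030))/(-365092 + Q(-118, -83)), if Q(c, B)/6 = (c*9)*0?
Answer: 23535828753/365092 ≈ 64466.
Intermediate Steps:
Q(c, B) = 0 (Q(c, B) = 6*((c*9)*0) = 6*((9*c)*0) = 6*0 = 0)
(167247 + (-240675 - 94825)*(54122 + 16030))/(-365092 + Q(-118, -83)) = (167247 + (-240675 - 94825)*(54122 + 16030))/(-365092 + 0) = (167247 - 335500*70152)/(-365092) = (167247 - 23535996000)*(-1/365092) = -23535828753*(-1/365092) = 23535828753/365092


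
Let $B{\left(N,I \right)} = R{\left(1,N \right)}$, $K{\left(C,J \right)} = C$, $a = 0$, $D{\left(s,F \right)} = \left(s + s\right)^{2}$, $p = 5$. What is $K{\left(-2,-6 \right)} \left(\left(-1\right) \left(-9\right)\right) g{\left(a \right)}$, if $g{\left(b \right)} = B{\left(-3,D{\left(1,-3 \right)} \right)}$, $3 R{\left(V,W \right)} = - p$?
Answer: $30$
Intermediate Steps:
$R{\left(V,W \right)} = - \frac{5}{3}$ ($R{\left(V,W \right)} = \frac{\left(-1\right) 5}{3} = \frac{1}{3} \left(-5\right) = - \frac{5}{3}$)
$D{\left(s,F \right)} = 4 s^{2}$ ($D{\left(s,F \right)} = \left(2 s\right)^{2} = 4 s^{2}$)
$B{\left(N,I \right)} = - \frac{5}{3}$
$g{\left(b \right)} = - \frac{5}{3}$
$K{\left(-2,-6 \right)} \left(\left(-1\right) \left(-9\right)\right) g{\left(a \right)} = - 2 \left(\left(-1\right) \left(-9\right)\right) \left(- \frac{5}{3}\right) = \left(-2\right) 9 \left(- \frac{5}{3}\right) = \left(-18\right) \left(- \frac{5}{3}\right) = 30$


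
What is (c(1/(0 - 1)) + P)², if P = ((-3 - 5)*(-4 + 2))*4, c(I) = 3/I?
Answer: 3721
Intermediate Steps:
P = 64 (P = -8*(-2)*4 = 16*4 = 64)
(c(1/(0 - 1)) + P)² = (3/(1/(0 - 1)) + 64)² = (3/(1/(-1)) + 64)² = (3/(-1) + 64)² = (3*(-1) + 64)² = (-3 + 64)² = 61² = 3721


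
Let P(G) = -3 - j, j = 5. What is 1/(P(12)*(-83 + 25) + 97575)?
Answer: 1/98039 ≈ 1.0200e-5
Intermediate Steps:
P(G) = -8 (P(G) = -3 - 1*5 = -3 - 5 = -8)
1/(P(12)*(-83 + 25) + 97575) = 1/(-8*(-83 + 25) + 97575) = 1/(-8*(-58) + 97575) = 1/(464 + 97575) = 1/98039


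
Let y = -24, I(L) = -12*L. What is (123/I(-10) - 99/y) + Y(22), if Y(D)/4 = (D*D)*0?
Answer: 103/20 ≈ 5.1500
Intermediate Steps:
Y(D) = 0 (Y(D) = 4*((D*D)*0) = 4*(D**2*0) = 4*0 = 0)
(123/I(-10) - 99/y) + Y(22) = (123/((-12*(-10))) - 99/(-24)) + 0 = (123/120 - 99*(-1/24)) + 0 = (123*(1/120) + 33/8) + 0 = (41/40 + 33/8) + 0 = 103/20 + 0 = 103/20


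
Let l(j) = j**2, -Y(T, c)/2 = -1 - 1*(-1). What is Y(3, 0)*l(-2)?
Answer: 0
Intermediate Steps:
Y(T, c) = 0 (Y(T, c) = -2*(-1 - 1*(-1)) = -2*(-1 + 1) = -2*0 = 0)
Y(3, 0)*l(-2) = 0*(-2)**2 = 0*4 = 0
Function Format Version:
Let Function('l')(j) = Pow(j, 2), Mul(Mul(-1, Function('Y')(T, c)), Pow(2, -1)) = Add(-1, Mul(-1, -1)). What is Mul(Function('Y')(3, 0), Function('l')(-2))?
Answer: 0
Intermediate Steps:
Function('Y')(T, c) = 0 (Function('Y')(T, c) = Mul(-2, Add(-1, Mul(-1, -1))) = Mul(-2, Add(-1, 1)) = Mul(-2, 0) = 0)
Mul(Function('Y')(3, 0), Function('l')(-2)) = Mul(0, Pow(-2, 2)) = Mul(0, 4) = 0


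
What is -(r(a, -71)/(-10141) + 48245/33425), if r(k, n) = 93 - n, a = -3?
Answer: -96754169/67792585 ≈ -1.4272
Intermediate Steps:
-(r(a, -71)/(-10141) + 48245/33425) = -((93 - 1*(-71))/(-10141) + 48245/33425) = -((93 + 71)*(-1/10141) + 48245*(1/33425)) = -(164*(-1/10141) + 9649/6685) = -(-164/10141 + 9649/6685) = -1*96754169/67792585 = -96754169/67792585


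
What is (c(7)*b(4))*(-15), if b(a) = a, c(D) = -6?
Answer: 360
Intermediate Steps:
(c(7)*b(4))*(-15) = -6*4*(-15) = -24*(-15) = 360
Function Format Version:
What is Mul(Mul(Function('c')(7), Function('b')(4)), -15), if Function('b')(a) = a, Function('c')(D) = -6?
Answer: 360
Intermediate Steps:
Mul(Mul(Function('c')(7), Function('b')(4)), -15) = Mul(Mul(-6, 4), -15) = Mul(-24, -15) = 360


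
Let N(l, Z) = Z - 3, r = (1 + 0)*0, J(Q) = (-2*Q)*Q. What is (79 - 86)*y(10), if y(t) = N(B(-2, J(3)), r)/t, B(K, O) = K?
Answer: 21/10 ≈ 2.1000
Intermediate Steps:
J(Q) = -2*Q²
r = 0 (r = 1*0 = 0)
N(l, Z) = -3 + Z
y(t) = -3/t (y(t) = (-3 + 0)/t = -3/t)
(79 - 86)*y(10) = (79 - 86)*(-3/10) = -(-21)/10 = -7*(-3/10) = 21/10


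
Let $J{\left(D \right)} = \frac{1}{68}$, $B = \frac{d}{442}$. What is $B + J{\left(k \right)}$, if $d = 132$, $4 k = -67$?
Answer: $\frac{277}{884} \approx 0.31335$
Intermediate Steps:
$k = - \frac{67}{4}$ ($k = \frac{1}{4} \left(-67\right) = - \frac{67}{4} \approx -16.75$)
$B = \frac{66}{221}$ ($B = \frac{132}{442} = 132 \cdot \frac{1}{442} = \frac{66}{221} \approx 0.29864$)
$J{\left(D \right)} = \frac{1}{68}$
$B + J{\left(k \right)} = \frac{66}{221} + \frac{1}{68} = \frac{277}{884}$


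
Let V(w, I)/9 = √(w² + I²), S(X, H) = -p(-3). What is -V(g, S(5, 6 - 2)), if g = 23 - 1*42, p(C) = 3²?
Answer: -9*√442 ≈ -189.21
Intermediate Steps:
p(C) = 9
S(X, H) = -9 (S(X, H) = -1*9 = -9)
g = -19 (g = 23 - 42 = -19)
V(w, I) = 9*√(I² + w²) (V(w, I) = 9*√(w² + I²) = 9*√(I² + w²))
-V(g, S(5, 6 - 2)) = -9*√((-9)² + (-19)²) = -9*√(81 + 361) = -9*√442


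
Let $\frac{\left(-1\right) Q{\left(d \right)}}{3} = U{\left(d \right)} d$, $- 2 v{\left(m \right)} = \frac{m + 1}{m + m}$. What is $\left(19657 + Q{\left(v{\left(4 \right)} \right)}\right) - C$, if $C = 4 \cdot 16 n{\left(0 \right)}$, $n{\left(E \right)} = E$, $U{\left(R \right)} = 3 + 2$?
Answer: $\frac{314587}{16} \approx 19662.0$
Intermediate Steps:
$U{\left(R \right)} = 5$
$v{\left(m \right)} = - \frac{1 + m}{4 m}$ ($v{\left(m \right)} = - \frac{\left(m + 1\right) \frac{1}{m + m}}{2} = - \frac{\left(1 + m\right) \frac{1}{2 m}}{2} = - \frac{\frac{1}{2} \frac{1}{m} \left(1 + m\right)}{2} = - \frac{1 + m}{4 m}$)
$C = 0$ ($C = 4 \cdot 16 \cdot 0 = 64 \cdot 0 = 0$)
$Q{\left(d \right)} = - 15 d$ ($Q{\left(d \right)} = - 3 \cdot 5 d = - 15 d$)
$\left(19657 + Q{\left(v{\left(4 \right)} \right)}\right) - C = \left(19657 - 15 \frac{-1 - 4}{4 \cdot 4}\right) - 0 = \left(19657 - 15 \cdot \frac{1}{4} \cdot \frac{1}{4} \left(-1 - 4\right)\right) + 0 = \left(19657 - 15 \cdot \frac{1}{4} \cdot \frac{1}{4} \left(-5\right)\right) + 0 = \left(19657 - - \frac{75}{16}\right) + 0 = \left(19657 + \frac{75}{16}\right) + 0 = \frac{314587}{16} + 0 = \frac{314587}{16}$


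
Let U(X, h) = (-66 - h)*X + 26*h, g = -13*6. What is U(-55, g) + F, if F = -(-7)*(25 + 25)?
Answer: -2338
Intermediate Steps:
g = -78
U(X, h) = 26*h + X*(-66 - h) (U(X, h) = X*(-66 - h) + 26*h = 26*h + X*(-66 - h))
F = 350 (F = -(-7)*50 = -1*(-350) = 350)
U(-55, g) + F = (-66*(-55) + 26*(-78) - 1*(-55)*(-78)) + 350 = (3630 - 2028 - 4290) + 350 = -2688 + 350 = -2338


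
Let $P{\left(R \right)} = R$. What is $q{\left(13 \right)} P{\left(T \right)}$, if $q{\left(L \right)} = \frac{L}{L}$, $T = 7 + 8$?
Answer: $15$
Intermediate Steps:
$T = 15$
$q{\left(L \right)} = 1$
$q{\left(13 \right)} P{\left(T \right)} = 1 \cdot 15 = 15$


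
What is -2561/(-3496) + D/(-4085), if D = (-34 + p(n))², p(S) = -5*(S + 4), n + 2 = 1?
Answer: 108831/751640 ≈ 0.14479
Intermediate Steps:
n = -1 (n = -2 + 1 = -1)
p(S) = -20 - 5*S (p(S) = -5*(4 + S) = -20 - 5*S)
D = 2401 (D = (-34 + (-20 - 5*(-1)))² = (-34 + (-20 + 5))² = (-34 - 15)² = (-49)² = 2401)
-2561/(-3496) + D/(-4085) = -2561/(-3496) + 2401/(-4085) = -2561*(-1/3496) + 2401*(-1/4085) = 2561/3496 - 2401/4085 = 108831/751640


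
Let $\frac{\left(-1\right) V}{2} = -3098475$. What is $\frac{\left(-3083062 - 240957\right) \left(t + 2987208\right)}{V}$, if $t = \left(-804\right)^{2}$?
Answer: $- \frac{671013067492}{344275} \approx -1.9491 \cdot 10^{6}$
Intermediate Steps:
$V = 6196950$ ($V = \left(-2\right) \left(-3098475\right) = 6196950$)
$t = 646416$
$\frac{\left(-3083062 - 240957\right) \left(t + 2987208\right)}{V} = \frac{\left(-3083062 - 240957\right) \left(646416 + 2987208\right)}{6196950} = \left(-3324019\right) 3633624 \cdot \frac{1}{6196950} = \left(-12078235214856\right) \frac{1}{6196950} = - \frac{671013067492}{344275}$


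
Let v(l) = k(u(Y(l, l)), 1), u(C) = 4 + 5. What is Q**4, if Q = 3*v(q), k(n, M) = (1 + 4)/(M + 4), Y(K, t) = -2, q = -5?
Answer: 81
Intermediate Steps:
u(C) = 9
k(n, M) = 5/(4 + M)
v(l) = 1 (v(l) = 5/(4 + 1) = 5/5 = 5*(1/5) = 1)
Q = 3 (Q = 3*1 = 3)
Q**4 = 3**4 = 81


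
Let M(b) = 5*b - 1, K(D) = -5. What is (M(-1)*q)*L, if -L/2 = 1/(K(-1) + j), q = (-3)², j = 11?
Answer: 18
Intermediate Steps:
q = 9
M(b) = -1 + 5*b
L = -⅓ (L = -2/(-5 + 11) = -2/6 = -2*⅙ = -⅓ ≈ -0.33333)
(M(-1)*q)*L = ((-1 + 5*(-1))*9)*(-⅓) = ((-1 - 5)*9)*(-⅓) = -6*9*(-⅓) = -54*(-⅓) = 18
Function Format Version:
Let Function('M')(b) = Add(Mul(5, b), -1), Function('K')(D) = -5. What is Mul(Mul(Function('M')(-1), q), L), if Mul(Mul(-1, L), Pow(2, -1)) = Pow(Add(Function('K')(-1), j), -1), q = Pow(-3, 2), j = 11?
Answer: 18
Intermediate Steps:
q = 9
Function('M')(b) = Add(-1, Mul(5, b))
L = Rational(-1, 3) (L = Mul(-2, Pow(Add(-5, 11), -1)) = Mul(-2, Pow(6, -1)) = Mul(-2, Rational(1, 6)) = Rational(-1, 3) ≈ -0.33333)
Mul(Mul(Function('M')(-1), q), L) = Mul(Mul(Add(-1, Mul(5, -1)), 9), Rational(-1, 3)) = Mul(Mul(Add(-1, -5), 9), Rational(-1, 3)) = Mul(Mul(-6, 9), Rational(-1, 3)) = Mul(-54, Rational(-1, 3)) = 18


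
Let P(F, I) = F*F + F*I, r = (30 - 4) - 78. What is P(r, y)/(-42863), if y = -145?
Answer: -10244/42863 ≈ -0.23899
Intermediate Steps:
r = -52 (r = 26 - 78 = -52)
P(F, I) = F² + F*I
P(r, y)/(-42863) = -52*(-52 - 145)/(-42863) = -52*(-197)*(-1/42863) = 10244*(-1/42863) = -10244/42863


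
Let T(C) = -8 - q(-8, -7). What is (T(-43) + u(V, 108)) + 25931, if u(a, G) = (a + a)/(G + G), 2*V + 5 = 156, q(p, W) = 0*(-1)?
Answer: 5599519/216 ≈ 25924.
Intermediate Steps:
q(p, W) = 0
V = 151/2 (V = -5/2 + (½)*156 = -5/2 + 78 = 151/2 ≈ 75.500)
u(a, G) = a/G (u(a, G) = (2*a)/((2*G)) = (2*a)*(1/(2*G)) = a/G)
T(C) = -8 (T(C) = -8 - 1*0 = -8 + 0 = -8)
(T(-43) + u(V, 108)) + 25931 = (-8 + (151/2)/108) + 25931 = (-8 + (151/2)*(1/108)) + 25931 = (-8 + 151/216) + 25931 = -1577/216 + 25931 = 5599519/216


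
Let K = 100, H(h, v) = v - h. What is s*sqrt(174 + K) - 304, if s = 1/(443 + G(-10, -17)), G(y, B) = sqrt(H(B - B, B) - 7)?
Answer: -304 + 443*sqrt(274)/196273 - 4*I*sqrt(411)/196273 ≈ -303.96 - 0.00041316*I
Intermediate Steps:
G(y, B) = sqrt(-7 + B) (G(y, B) = sqrt((B - (B - B)) - 7) = sqrt((B - 1*0) - 7) = sqrt((B + 0) - 7) = sqrt(B - 7) = sqrt(-7 + B))
s = 1/(443 + 2*I*sqrt(6)) (s = 1/(443 + sqrt(-7 - 17)) = 1/(443 + sqrt(-24)) = 1/(443 + 2*I*sqrt(6)) ≈ 0.0022571 - 2.496e-5*I)
s*sqrt(174 + K) - 304 = (443/196273 - 2*I*sqrt(6)/196273)*sqrt(174 + 100) - 304 = (443/196273 - 2*I*sqrt(6)/196273)*sqrt(274) - 304 = sqrt(274)*(443/196273 - 2*I*sqrt(6)/196273) - 304 = -304 + sqrt(274)*(443/196273 - 2*I*sqrt(6)/196273)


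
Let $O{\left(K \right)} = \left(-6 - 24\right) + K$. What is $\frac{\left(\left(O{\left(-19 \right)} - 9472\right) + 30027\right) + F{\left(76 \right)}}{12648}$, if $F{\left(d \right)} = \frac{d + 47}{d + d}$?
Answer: $\frac{183355}{113088} \approx 1.6213$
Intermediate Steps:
$O{\left(K \right)} = -30 + K$
$F{\left(d \right)} = \frac{47 + d}{2 d}$
$\frac{\left(\left(O{\left(-19 \right)} - 9472\right) + 30027\right) + F{\left(76 \right)}}{12648} = \frac{\left(\left(\left(-30 - 19\right) - 9472\right) + 30027\right) + \frac{47 + 76}{2 \cdot 76}}{12648} = \left(\left(\left(-49 - 9472\right) + 30027\right) + \frac{1}{2} \cdot \frac{1}{76} \cdot 123\right) \frac{1}{12648} = \left(\left(\left(-49 - 9472\right) + 30027\right) + \frac{123}{152}\right) \frac{1}{12648} = \left(\left(-9521 + 30027\right) + \frac{123}{152}\right) \frac{1}{12648} = \left(20506 + \frac{123}{152}\right) \frac{1}{12648} = \frac{3117035}{152} \cdot \frac{1}{12648} = \frac{183355}{113088}$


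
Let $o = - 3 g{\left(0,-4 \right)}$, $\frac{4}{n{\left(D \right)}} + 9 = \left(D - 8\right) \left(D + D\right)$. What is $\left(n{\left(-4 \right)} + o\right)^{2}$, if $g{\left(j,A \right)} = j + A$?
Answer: $\frac{1098304}{7569} \approx 145.11$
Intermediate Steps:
$g{\left(j,A \right)} = A + j$
$n{\left(D \right)} = \frac{4}{-9 + 2 D \left(-8 + D\right)}$ ($n{\left(D \right)} = \frac{4}{-9 + \left(D - 8\right) \left(D + D\right)} = \frac{4}{-9 + \left(-8 + D\right) 2 D} = \frac{4}{-9 + 2 D \left(-8 + D\right)}$)
$o = 12$ ($o = - 3 \left(-4 + 0\right) = \left(-3\right) \left(-4\right) = 12$)
$\left(n{\left(-4 \right)} + o\right)^{2} = \left(\frac{4}{-9 - -64 + 2 \left(-4\right)^{2}} + 12\right)^{2} = \left(\frac{4}{-9 + 64 + 2 \cdot 16} + 12\right)^{2} = \left(\frac{4}{-9 + 64 + 32} + 12\right)^{2} = \left(\frac{4}{87} + 12\right)^{2} = \left(\frac{1048}{87}\right)^{2} = \frac{1098304}{7569}$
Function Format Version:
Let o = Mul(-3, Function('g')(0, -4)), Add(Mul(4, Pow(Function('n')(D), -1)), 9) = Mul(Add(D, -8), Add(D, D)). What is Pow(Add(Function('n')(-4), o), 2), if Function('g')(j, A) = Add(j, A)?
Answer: Rational(1098304, 7569) ≈ 145.11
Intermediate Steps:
Function('g')(j, A) = Add(A, j)
Function('n')(D) = Mul(4, Pow(Add(-9, Mul(2, D, Add(-8, D))), -1)) (Function('n')(D) = Mul(4, Pow(Add(-9, Mul(Add(D, -8), Add(D, D))), -1)) = Mul(4, Pow(Add(-9, Mul(Add(-8, D), Mul(2, D))), -1)) = Mul(4, Pow(Add(-9, Mul(2, D, Add(-8, D))), -1)))
o = 12 (o = Mul(-3, Add(-4, 0)) = Mul(-3, -4) = 12)
Pow(Add(Function('n')(-4), o), 2) = Pow(Add(Mul(4, Pow(Add(-9, Mul(-16, -4), Mul(2, Pow(-4, 2))), -1)), 12), 2) = Pow(Add(Mul(4, Pow(Add(-9, 64, Mul(2, 16)), -1)), 12), 2) = Pow(Add(Mul(4, Pow(Add(-9, 64, 32), -1)), 12), 2) = Pow(Add(Mul(4, Pow(87, -1)), 12), 2) = Pow(Add(Mul(4, Rational(1, 87)), 12), 2) = Pow(Add(Rational(4, 87), 12), 2) = Pow(Rational(1048, 87), 2) = Rational(1098304, 7569)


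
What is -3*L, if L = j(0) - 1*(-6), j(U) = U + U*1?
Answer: -18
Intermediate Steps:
j(U) = 2*U (j(U) = U + U = 2*U)
L = 6 (L = 2*0 - 1*(-6) = 0 + 6 = 6)
-3*L = -3*6 = -18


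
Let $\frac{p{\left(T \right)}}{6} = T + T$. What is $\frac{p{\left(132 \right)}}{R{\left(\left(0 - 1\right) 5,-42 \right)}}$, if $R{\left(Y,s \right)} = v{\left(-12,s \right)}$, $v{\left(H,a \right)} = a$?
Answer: $- \frac{264}{7} \approx -37.714$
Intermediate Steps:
$R{\left(Y,s \right)} = s$
$p{\left(T \right)} = 12 T$ ($p{\left(T \right)} = 6 \left(T + T\right) = 6 \cdot 2 T = 12 T$)
$\frac{p{\left(132 \right)}}{R{\left(\left(0 - 1\right) 5,-42 \right)}} = \frac{12 \cdot 132}{-42} = 1584 \left(- \frac{1}{42}\right) = - \frac{264}{7}$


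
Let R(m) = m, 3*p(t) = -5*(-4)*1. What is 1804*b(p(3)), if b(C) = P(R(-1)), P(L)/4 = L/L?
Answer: 7216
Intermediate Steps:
p(t) = 20/3 (p(t) = (-5*(-4)*1)/3 = (20*1)/3 = (1/3)*20 = 20/3)
P(L) = 4 (P(L) = 4*(L/L) = 4*1 = 4)
b(C) = 4
1804*b(p(3)) = 1804*4 = 7216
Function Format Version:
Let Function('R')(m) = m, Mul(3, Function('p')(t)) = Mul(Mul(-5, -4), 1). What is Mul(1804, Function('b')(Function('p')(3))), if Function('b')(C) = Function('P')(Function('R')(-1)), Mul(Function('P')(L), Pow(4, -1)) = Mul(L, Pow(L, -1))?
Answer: 7216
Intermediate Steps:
Function('p')(t) = Rational(20, 3) (Function('p')(t) = Mul(Rational(1, 3), Mul(Mul(-5, -4), 1)) = Mul(Rational(1, 3), Mul(20, 1)) = Mul(Rational(1, 3), 20) = Rational(20, 3))
Function('P')(L) = 4 (Function('P')(L) = Mul(4, Mul(L, Pow(L, -1))) = Mul(4, 1) = 4)
Function('b')(C) = 4
Mul(1804, Function('b')(Function('p')(3))) = Mul(1804, 4) = 7216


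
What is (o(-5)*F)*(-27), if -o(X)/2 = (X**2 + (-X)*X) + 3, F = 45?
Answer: 7290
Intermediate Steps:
o(X) = -6 (o(X) = -2*((X**2 + (-X)*X) + 3) = -2*((X**2 - X**2) + 3) = -2*(0 + 3) = -2*3 = -6)
(o(-5)*F)*(-27) = -6*45*(-27) = -270*(-27) = 7290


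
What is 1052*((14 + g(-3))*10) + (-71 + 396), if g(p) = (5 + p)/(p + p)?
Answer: 432295/3 ≈ 1.4410e+5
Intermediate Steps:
g(p) = (5 + p)/(2*p) (g(p) = (5 + p)/((2*p)) = (5 + p)*(1/(2*p)) = (5 + p)/(2*p))
1052*((14 + g(-3))*10) + (-71 + 396) = 1052*((14 + (1/2)*(5 - 3)/(-3))*10) + (-71 + 396) = 1052*((14 + (1/2)*(-1/3)*2)*10) + 325 = 1052*((14 - 1/3)*10) + 325 = 1052*((41/3)*10) + 325 = 1052*(410/3) + 325 = 431320/3 + 325 = 432295/3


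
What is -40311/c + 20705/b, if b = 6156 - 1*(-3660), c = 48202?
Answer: 301164817/236575416 ≈ 1.2730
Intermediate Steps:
b = 9816 (b = 6156 + 3660 = 9816)
-40311/c + 20705/b = -40311/48202 + 20705/9816 = 301164817/236575416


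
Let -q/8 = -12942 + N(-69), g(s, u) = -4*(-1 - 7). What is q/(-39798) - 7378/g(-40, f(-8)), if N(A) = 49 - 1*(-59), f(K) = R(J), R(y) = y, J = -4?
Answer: -8247643/35376 ≈ -233.14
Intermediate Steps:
f(K) = -4
N(A) = 108 (N(A) = 49 + 59 = 108)
g(s, u) = 32 (g(s, u) = -4*(-8) = 32)
q = 102672 (q = -8*(-12942 + 108) = -8*(-12834) = 102672)
q/(-39798) - 7378/g(-40, f(-8)) = 102672/(-39798) - 7378/32 = 102672*(-1/39798) - 7378*1/32 = -5704/2211 - 3689/16 = -8247643/35376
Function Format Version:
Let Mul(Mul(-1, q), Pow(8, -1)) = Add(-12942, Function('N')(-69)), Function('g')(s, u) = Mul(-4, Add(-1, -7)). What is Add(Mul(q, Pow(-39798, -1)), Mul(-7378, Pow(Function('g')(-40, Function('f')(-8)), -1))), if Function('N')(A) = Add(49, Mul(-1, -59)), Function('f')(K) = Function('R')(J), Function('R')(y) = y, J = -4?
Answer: Rational(-8247643, 35376) ≈ -233.14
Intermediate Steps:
Function('f')(K) = -4
Function('N')(A) = 108 (Function('N')(A) = Add(49, 59) = 108)
Function('g')(s, u) = 32 (Function('g')(s, u) = Mul(-4, -8) = 32)
q = 102672 (q = Mul(-8, Add(-12942, 108)) = Mul(-8, -12834) = 102672)
Add(Mul(q, Pow(-39798, -1)), Mul(-7378, Pow(Function('g')(-40, Function('f')(-8)), -1))) = Add(Mul(102672, Pow(-39798, -1)), Mul(-7378, Pow(32, -1))) = Add(Mul(102672, Rational(-1, 39798)), Mul(-7378, Rational(1, 32))) = Add(Rational(-5704, 2211), Rational(-3689, 16)) = Rational(-8247643, 35376)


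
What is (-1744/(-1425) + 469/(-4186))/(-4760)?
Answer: -947437/4056234000 ≈ -0.00023358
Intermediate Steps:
(-1744/(-1425) + 469/(-4186))/(-4760) = (-1744*(-1/1425) + 469*(-1/4186))*(-1/4760) = (1744/1425 - 67/598)*(-1/4760) = (947437/852150)*(-1/4760) = -947437/4056234000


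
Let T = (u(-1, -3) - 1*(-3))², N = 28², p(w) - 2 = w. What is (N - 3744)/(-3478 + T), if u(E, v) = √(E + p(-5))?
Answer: 10280080/12061873 + 35520*I/12061873 ≈ 0.85228 + 0.0029448*I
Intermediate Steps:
p(w) = 2 + w
N = 784
u(E, v) = √(-3 + E) (u(E, v) = √(E + (2 - 5)) = √(E - 3) = √(-3 + E))
T = (3 + 2*I)² (T = (√(-3 - 1) - 1*(-3))² = (√(-4) + 3)² = (2*I + 3)² = (3 + 2*I)² ≈ 5.0 + 12.0*I)
(N - 3744)/(-3478 + T) = (784 - 3744)/(-3478 + (5 + 12*I)) = -2960*(-3473 - 12*I)/12061873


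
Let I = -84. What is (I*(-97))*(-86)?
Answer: -700728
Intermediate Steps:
(I*(-97))*(-86) = -84*(-97)*(-86) = 8148*(-86) = -700728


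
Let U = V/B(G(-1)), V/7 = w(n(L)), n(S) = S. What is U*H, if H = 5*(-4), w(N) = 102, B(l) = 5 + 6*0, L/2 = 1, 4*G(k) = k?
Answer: -2856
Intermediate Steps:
G(k) = k/4
L = 2 (L = 2*1 = 2)
B(l) = 5 (B(l) = 5 + 0 = 5)
H = -20
V = 714 (V = 7*102 = 714)
U = 714/5 ≈ 142.80
U*H = (714/5)*(-20) = -2856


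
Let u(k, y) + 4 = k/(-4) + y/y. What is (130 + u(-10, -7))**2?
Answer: 67081/4 ≈ 16770.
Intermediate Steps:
u(k, y) = -3 - k/4 (u(k, y) = -4 + (k/(-4) + y/y) = -4 + (k*(-1/4) + 1) = -4 + (-k/4 + 1) = -4 + (1 - k/4) = -3 - k/4)
(130 + u(-10, -7))**2 = (130 + (-3 - 1/4*(-10)))**2 = (130 + (-3 + 5/2))**2 = (130 - 1/2)**2 = (259/2)**2 = 67081/4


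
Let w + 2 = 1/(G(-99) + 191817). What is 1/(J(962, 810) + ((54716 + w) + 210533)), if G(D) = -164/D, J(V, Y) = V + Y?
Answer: 18990047/5070703359992 ≈ 3.7451e-6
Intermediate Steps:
w = -37979995/18990047 (w = -2 + 1/(-164/(-99) + 191817) = -2 + 1/(-164*(-1/99) + 191817) = -2 + 1/(164/99 + 191817) = -2 + 1/(18990047/99) = -2 + 99/18990047 = -37979995/18990047 ≈ -2.0000)
1/(J(962, 810) + ((54716 + w) + 210533)) = 1/((962 + 810) + ((54716 - 37979995/18990047) + 210533)) = 1/(1772 + (1039021431657/18990047 + 210533)) = 1/(1772 + 5037052996708/18990047) = 1/(5070703359992/18990047) = 18990047/5070703359992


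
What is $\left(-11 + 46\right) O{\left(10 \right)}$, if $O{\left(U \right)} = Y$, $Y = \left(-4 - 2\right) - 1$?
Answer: $-245$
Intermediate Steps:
$Y = -7$ ($Y = -6 - 1 = -7$)
$O{\left(U \right)} = -7$
$\left(-11 + 46\right) O{\left(10 \right)} = \left(-11 + 46\right) \left(-7\right) = 35 \left(-7\right) = -245$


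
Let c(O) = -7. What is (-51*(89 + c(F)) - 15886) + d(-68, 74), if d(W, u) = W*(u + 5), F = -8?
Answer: -25440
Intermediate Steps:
d(W, u) = W*(5 + u)
(-51*(89 + c(F)) - 15886) + d(-68, 74) = (-51*(89 - 7) - 15886) - 68*(5 + 74) = (-51*82 - 15886) - 68*79 = (-4182 - 15886) - 5372 = -20068 - 5372 = -25440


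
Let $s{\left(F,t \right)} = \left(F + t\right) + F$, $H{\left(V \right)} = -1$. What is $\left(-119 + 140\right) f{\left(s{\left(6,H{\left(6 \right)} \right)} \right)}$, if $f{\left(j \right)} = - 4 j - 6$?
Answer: $-1050$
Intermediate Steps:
$s{\left(F,t \right)} = t + 2 F$
$f{\left(j \right)} = -6 - 4 j$
$\left(-119 + 140\right) f{\left(s{\left(6,H{\left(6 \right)} \right)} \right)} = \left(-119 + 140\right) \left(-6 - 4 \left(-1 + 2 \cdot 6\right)\right) = 21 \left(-6 - 4 \left(-1 + 12\right)\right) = 21 \left(-6 - 44\right) = 21 \left(-50\right) = -1050$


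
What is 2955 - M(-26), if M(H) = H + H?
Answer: 3007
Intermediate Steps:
M(H) = 2*H
2955 - M(-26) = 2955 - 2*(-26) = 2955 - 1*(-52) = 2955 + 52 = 3007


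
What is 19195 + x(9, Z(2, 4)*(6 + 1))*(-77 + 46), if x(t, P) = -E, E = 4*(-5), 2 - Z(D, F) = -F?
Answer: 18575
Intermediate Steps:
Z(D, F) = 2 + F (Z(D, F) = 2 - (-1)*F = 2 + F)
E = -20
x(t, P) = 20 (x(t, P) = -1*(-20) = 20)
19195 + x(9, Z(2, 4)*(6 + 1))*(-77 + 46) = 19195 + 20*(-77 + 46) = 19195 + 20*(-31) = 19195 - 620 = 18575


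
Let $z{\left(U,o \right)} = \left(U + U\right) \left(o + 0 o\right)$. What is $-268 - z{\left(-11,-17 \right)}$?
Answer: $-642$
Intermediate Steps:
$z{\left(U,o \right)} = 2 U o$ ($z{\left(U,o \right)} = 2 U \left(o + 0\right) = 2 U o$)
$-268 - z{\left(-11,-17 \right)} = -268 - 2 \left(-11\right) \left(-17\right) = -268 - 374 = -642$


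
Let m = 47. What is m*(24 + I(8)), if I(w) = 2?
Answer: 1222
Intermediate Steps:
m*(24 + I(8)) = 47*(24 + 2) = 47*26 = 1222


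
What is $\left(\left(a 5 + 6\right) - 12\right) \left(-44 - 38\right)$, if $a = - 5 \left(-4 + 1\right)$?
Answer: $-5658$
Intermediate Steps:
$a = 15$ ($a = \left(-5\right) \left(-3\right) = 15$)
$\left(\left(a 5 + 6\right) - 12\right) \left(-44 - 38\right) = \left(\left(15 \cdot 5 + 6\right) - 12\right) \left(-44 - 38\right) = \left(\left(75 + 6\right) - 12\right) \left(-82\right) = \left(81 - 12\right) \left(-82\right) = 69 \left(-82\right) = -5658$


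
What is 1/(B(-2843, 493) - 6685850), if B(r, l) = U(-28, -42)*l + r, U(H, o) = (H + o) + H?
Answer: -1/6737007 ≈ -1.4843e-7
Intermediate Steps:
U(H, o) = o + 2*H
B(r, l) = r - 98*l (B(r, l) = (-42 + 2*(-28))*l + r = (-42 - 56)*l + r = -98*l + r = r - 98*l)
1/(B(-2843, 493) - 6685850) = 1/((-2843 - 98*493) - 6685850) = 1/((-2843 - 48314) - 6685850) = 1/(-51157 - 6685850) = 1/(-6737007) = -1/6737007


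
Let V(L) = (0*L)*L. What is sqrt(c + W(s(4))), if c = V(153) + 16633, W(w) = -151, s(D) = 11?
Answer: sqrt(16482) ≈ 128.38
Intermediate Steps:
V(L) = 0 (V(L) = 0*L = 0)
c = 16633 (c = 0 + 16633 = 16633)
sqrt(c + W(s(4))) = sqrt(16633 - 151) = sqrt(16482)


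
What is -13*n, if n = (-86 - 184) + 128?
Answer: 1846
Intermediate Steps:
n = -142 (n = -270 + 128 = -142)
-13*n = -13*(-142) = 1846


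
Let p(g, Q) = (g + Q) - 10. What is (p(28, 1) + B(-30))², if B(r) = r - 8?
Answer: 361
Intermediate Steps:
B(r) = -8 + r
p(g, Q) = -10 + Q + g (p(g, Q) = (Q + g) - 10 = -10 + Q + g)
(p(28, 1) + B(-30))² = ((-10 + 1 + 28) + (-8 - 30))² = (19 - 38)² = (-19)² = 361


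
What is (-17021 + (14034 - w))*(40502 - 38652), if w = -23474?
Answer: 37900950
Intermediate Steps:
(-17021 + (14034 - w))*(40502 - 38652) = (-17021 + (14034 - 1*(-23474)))*(40502 - 38652) = (-17021 + (14034 + 23474))*1850 = (-17021 + 37508)*1850 = 20487*1850 = 37900950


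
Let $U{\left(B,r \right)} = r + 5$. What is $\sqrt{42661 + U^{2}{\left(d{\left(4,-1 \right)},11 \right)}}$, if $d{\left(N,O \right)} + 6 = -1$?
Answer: $\sqrt{42917} \approx 207.16$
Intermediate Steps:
$d{\left(N,O \right)} = -7$ ($d{\left(N,O \right)} = -6 - 1 = -7$)
$U{\left(B,r \right)} = 5 + r$
$\sqrt{42661 + U^{2}{\left(d{\left(4,-1 \right)},11 \right)}} = \sqrt{42661 + \left(5 + 11\right)^{2}} = \sqrt{42661 + 16^{2}} = \sqrt{42661 + 256} = \sqrt{42917}$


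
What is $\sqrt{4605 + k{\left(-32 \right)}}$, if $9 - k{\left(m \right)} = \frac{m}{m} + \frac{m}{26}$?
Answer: $\frac{3 \sqrt{86645}}{13} \approx 67.928$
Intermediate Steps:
$k{\left(m \right)} = 8 - \frac{m}{26}$ ($k{\left(m \right)} = 9 - \left(\frac{m}{m} + \frac{m}{26}\right) = 9 - \left(1 + m \frac{1}{26}\right) = 9 - \left(1 + \frac{m}{26}\right) = 8 - \frac{m}{26}$)
$\sqrt{4605 + k{\left(-32 \right)}} = \sqrt{4605 + \left(8 - - \frac{16}{13}\right)} = \sqrt{4605 + \left(8 + \frac{16}{13}\right)} = \sqrt{4605 + \frac{120}{13}} = \sqrt{\frac{59985}{13}} = \frac{3 \sqrt{86645}}{13}$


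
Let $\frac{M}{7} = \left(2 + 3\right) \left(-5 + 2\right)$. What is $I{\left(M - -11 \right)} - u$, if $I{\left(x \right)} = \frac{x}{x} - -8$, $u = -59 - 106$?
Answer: $174$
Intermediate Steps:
$u = -165$
$M = -105$ ($M = 7 \left(2 + 3\right) \left(-5 + 2\right) = 7 \cdot 5 \left(-3\right) = 7 \left(-15\right) = -105$)
$I{\left(x \right)} = 9$ ($I{\left(x \right)} = 1 + 8 = 9$)
$I{\left(M - -11 \right)} - u = 9 - -165 = 9 + 165 = 174$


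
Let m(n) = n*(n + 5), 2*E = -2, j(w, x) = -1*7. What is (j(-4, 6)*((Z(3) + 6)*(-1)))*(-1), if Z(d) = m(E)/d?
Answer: -98/3 ≈ -32.667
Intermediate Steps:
j(w, x) = -7
E = -1 (E = (1/2)*(-2) = -1)
m(n) = n*(5 + n)
Z(d) = -4/d (Z(d) = (-(5 - 1))/d = (-1*4)/d = -4/d)
(j(-4, 6)*((Z(3) + 6)*(-1)))*(-1) = -7*(-4/3 + 6)*(-1)*(-1) = -98*(-1)/3*(-1) = -7*(-14/3)*(-1) = (98/3)*(-1) = -98/3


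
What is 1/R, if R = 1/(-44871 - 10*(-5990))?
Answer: 15029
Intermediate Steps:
R = 1/15029 (R = 1/(-44871 + 59900) = 1/15029 ≈ 6.6538e-5)
1/R = 1/(1/15029) = 15029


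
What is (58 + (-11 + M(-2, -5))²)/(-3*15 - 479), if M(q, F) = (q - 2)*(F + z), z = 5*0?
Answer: -139/524 ≈ -0.26527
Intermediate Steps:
z = 0
M(q, F) = F*(-2 + q) (M(q, F) = (q - 2)*(F + 0) = (-2 + q)*F = F*(-2 + q))
(58 + (-11 + M(-2, -5))²)/(-3*15 - 479) = (58 + (-11 - 5*(-2 - 2))²)/(-3*15 - 479) = (58 + (-11 - 5*(-4))²)/(-45 - 479) = (58 + (-11 + 20)²)/(-524) = (58 + 9²)*(-1/524) = (58 + 81)*(-1/524) = 139*(-1/524) = -139/524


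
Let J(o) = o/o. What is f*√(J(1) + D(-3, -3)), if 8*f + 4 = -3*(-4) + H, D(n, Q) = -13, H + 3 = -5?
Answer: 0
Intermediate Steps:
J(o) = 1
H = -8 (H = -3 - 5 = -8)
f = 0 (f = -½ + (-3*(-4) - 8)/8 = -½ + (12 - 8)/8 = -½ + (⅛)*4 = -½ + ½ = 0)
f*√(J(1) + D(-3, -3)) = 0*√(1 - 13) = 0*√(-12) = 0*(2*I*√3) = 0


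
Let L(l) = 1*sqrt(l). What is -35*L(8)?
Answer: -70*sqrt(2) ≈ -98.995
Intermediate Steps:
L(l) = sqrt(l)
-35*L(8) = -70*sqrt(2)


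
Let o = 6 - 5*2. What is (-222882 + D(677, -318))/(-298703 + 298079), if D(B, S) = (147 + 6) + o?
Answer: 222733/624 ≈ 356.94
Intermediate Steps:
o = -4 (o = 6 - 10 = -4)
D(B, S) = 149 (D(B, S) = (147 + 6) - 4 = 153 - 4 = 149)
(-222882 + D(677, -318))/(-298703 + 298079) = (-222882 + 149)/(-298703 + 298079) = -222733/(-624) = -222733*(-1/624) = 222733/624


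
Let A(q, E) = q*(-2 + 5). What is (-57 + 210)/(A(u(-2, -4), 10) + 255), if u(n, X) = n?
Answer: 51/83 ≈ 0.61446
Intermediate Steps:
A(q, E) = 3*q (A(q, E) = q*3 = 3*q)
(-57 + 210)/(A(u(-2, -4), 10) + 255) = (-57 + 210)/(3*(-2) + 255) = 153/(-6 + 255) = 153/249 = 153*(1/249) = 51/83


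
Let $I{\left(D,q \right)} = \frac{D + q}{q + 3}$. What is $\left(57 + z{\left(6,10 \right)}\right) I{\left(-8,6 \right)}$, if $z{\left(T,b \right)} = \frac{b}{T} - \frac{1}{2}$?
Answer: $- \frac{349}{27} \approx -12.926$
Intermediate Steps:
$z{\left(T,b \right)} = - \frac{1}{2} + \frac{b}{T}$ ($z{\left(T,b \right)} = \frac{b}{T} - \frac{1}{2} = - \frac{1}{2} + \frac{b}{T}$)
$I{\left(D,q \right)} = \frac{D + q}{3 + q}$
$\left(57 + z{\left(6,10 \right)}\right) I{\left(-8,6 \right)} = \left(57 + \frac{10 - 3}{6}\right) \frac{-8 + 6}{3 + 6} = \left(57 + \frac{10 - 3}{6}\right) \frac{1}{9} \left(-2\right) = \left(57 + \frac{1}{6} \cdot 7\right) \frac{1}{9} \left(-2\right) = \left(57 + \frac{7}{6}\right) \left(- \frac{2}{9}\right) = \frac{349}{6} \left(- \frac{2}{9}\right) = - \frac{349}{27}$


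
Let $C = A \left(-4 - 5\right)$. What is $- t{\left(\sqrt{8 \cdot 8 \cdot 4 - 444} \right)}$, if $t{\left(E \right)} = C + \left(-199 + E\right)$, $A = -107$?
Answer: $-764 - 2 i \sqrt{47} \approx -764.0 - 13.711 i$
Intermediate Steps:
$C = 963$ ($C = - 107 \left(-4 - 5\right) = \left(-107\right) \left(-9\right) = 963$)
$t{\left(E \right)} = 764 + E$ ($t{\left(E \right)} = 963 + \left(-199 + E\right) = 764 + E$)
$- t{\left(\sqrt{8 \cdot 8 \cdot 4 - 444} \right)} = - (764 + \sqrt{8 \cdot 8 \cdot 4 - 444}) = - (764 + \sqrt{64 \cdot 4 - 444}) = - (764 + \sqrt{256 - 444}) = - (764 + \sqrt{-188}) = - (764 + 2 i \sqrt{47}) = -764 - 2 i \sqrt{47}$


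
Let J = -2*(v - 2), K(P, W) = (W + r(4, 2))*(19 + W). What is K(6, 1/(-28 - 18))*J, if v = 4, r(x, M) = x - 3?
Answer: -39285/529 ≈ -74.263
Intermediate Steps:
r(x, M) = -3 + x
K(P, W) = (1 + W)*(19 + W) (K(P, W) = (W + (-3 + 4))*(19 + W) = (W + 1)*(19 + W) = (1 + W)*(19 + W))
J = -4 (J = -2*(4 - 2) = -2*2 = -4)
K(6, 1/(-28 - 18))*J = (19 + (1/(-28 - 18))² + 20/(-28 - 18))*(-4) = (19 + (1/(-46))² + 20/(-46))*(-4) = (19 + (-1/46)² + 20*(-1/46))*(-4) = (19 + 1/2116 - 10/23)*(-4) = (39285/2116)*(-4) = -39285/529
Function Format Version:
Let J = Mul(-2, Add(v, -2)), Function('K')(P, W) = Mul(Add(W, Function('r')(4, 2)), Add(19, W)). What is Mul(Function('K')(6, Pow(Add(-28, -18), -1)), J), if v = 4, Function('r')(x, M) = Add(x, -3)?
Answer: Rational(-39285, 529) ≈ -74.263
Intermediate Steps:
Function('r')(x, M) = Add(-3, x)
Function('K')(P, W) = Mul(Add(1, W), Add(19, W)) (Function('K')(P, W) = Mul(Add(W, Add(-3, 4)), Add(19, W)) = Mul(Add(W, 1), Add(19, W)) = Mul(Add(1, W), Add(19, W)))
J = -4 (J = Mul(-2, Add(4, -2)) = Mul(-2, 2) = -4)
Mul(Function('K')(6, Pow(Add(-28, -18), -1)), J) = Mul(Add(19, Pow(Pow(Add(-28, -18), -1), 2), Mul(20, Pow(Add(-28, -18), -1))), -4) = Mul(Add(19, Pow(Pow(-46, -1), 2), Mul(20, Pow(-46, -1))), -4) = Mul(Add(19, Pow(Rational(-1, 46), 2), Mul(20, Rational(-1, 46))), -4) = Mul(Add(19, Rational(1, 2116), Rational(-10, 23)), -4) = Mul(Rational(39285, 2116), -4) = Rational(-39285, 529)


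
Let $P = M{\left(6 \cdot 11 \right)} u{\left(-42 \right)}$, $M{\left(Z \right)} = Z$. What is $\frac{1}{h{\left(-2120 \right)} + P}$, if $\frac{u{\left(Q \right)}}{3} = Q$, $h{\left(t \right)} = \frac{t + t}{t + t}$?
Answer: $- \frac{1}{8315} \approx -0.00012026$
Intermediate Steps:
$h{\left(t \right)} = 1$ ($h{\left(t \right)} = \frac{2 t}{2 t} = 2 t \frac{1}{2 t} = 1$)
$u{\left(Q \right)} = 3 Q$
$P = -8316$ ($P = 6 \cdot 11 \cdot 3 \left(-42\right) = 66 \left(-126\right) = -8316$)
$\frac{1}{h{\left(-2120 \right)} + P} = \frac{1}{1 - 8316} = \frac{1}{-8315} = - \frac{1}{8315}$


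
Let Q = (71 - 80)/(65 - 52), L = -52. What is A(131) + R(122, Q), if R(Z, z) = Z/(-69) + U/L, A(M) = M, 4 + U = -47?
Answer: 467203/3588 ≈ 130.21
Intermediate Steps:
U = -51 (U = -4 - 47 = -51)
Q = -9/13 ≈ -0.69231
R(Z, z) = 51/52 - Z/69 (R(Z, z) = Z/(-69) - 51/(-52) = Z*(-1/69) - 51*(-1/52) = -Z/69 + 51/52 = 51/52 - Z/69)
A(131) + R(122, Q) = 131 + (51/52 - 1/69*122) = 131 + (51/52 - 122/69) = 131 - 2825/3588 = 467203/3588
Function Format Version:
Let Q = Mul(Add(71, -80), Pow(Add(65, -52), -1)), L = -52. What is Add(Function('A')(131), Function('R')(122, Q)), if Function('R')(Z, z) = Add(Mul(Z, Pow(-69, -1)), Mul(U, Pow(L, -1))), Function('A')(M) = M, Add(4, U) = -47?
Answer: Rational(467203, 3588) ≈ 130.21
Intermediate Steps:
U = -51 (U = Add(-4, -47) = -51)
Q = Rational(-9, 13) (Q = Mul(-9, Pow(13, -1)) = Mul(-9, Rational(1, 13)) = Rational(-9, 13) ≈ -0.69231)
Function('R')(Z, z) = Add(Rational(51, 52), Mul(Rational(-1, 69), Z)) (Function('R')(Z, z) = Add(Mul(Z, Pow(-69, -1)), Mul(-51, Pow(-52, -1))) = Add(Mul(Z, Rational(-1, 69)), Mul(-51, Rational(-1, 52))) = Add(Mul(Rational(-1, 69), Z), Rational(51, 52)) = Add(Rational(51, 52), Mul(Rational(-1, 69), Z)))
Add(Function('A')(131), Function('R')(122, Q)) = Add(131, Add(Rational(51, 52), Mul(Rational(-1, 69), 122))) = Add(131, Add(Rational(51, 52), Rational(-122, 69))) = Add(131, Rational(-2825, 3588)) = Rational(467203, 3588)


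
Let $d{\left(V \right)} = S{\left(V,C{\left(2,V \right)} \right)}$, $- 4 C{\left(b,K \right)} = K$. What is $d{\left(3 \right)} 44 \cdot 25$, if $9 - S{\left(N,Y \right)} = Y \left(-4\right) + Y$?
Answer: $7425$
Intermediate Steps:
$C{\left(b,K \right)} = - \frac{K}{4}$
$S{\left(N,Y \right)} = 9 + 3 Y$ ($S{\left(N,Y \right)} = 9 - \left(Y \left(-4\right) + Y\right) = 9 - \left(- 4 Y + Y\right) = 9 - - 3 Y = 9 + 3 Y$)
$d{\left(V \right)} = 9 - \frac{3 V}{4}$ ($d{\left(V \right)} = 9 + 3 \left(- \frac{V}{4}\right) = 9 - \frac{3 V}{4}$)
$d{\left(3 \right)} 44 \cdot 25 = \left(9 - \frac{9}{4}\right) 44 \cdot 25 = \frac{27}{4} \cdot 44 \cdot 25 = 297 \cdot 25 = 7425$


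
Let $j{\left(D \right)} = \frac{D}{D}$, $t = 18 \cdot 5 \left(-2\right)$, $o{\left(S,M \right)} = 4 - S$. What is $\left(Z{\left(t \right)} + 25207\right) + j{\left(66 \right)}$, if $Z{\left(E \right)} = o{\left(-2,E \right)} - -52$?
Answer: $25266$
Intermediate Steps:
$t = -180$ ($t = 18 \left(-10\right) = -180$)
$Z{\left(E \right)} = 58$ ($Z{\left(E \right)} = \left(4 - -2\right) - -52 = \left(4 + 2\right) + 52 = 6 + 52 = 58$)
$j{\left(D \right)} = 1$
$\left(Z{\left(t \right)} + 25207\right) + j{\left(66 \right)} = \left(58 + 25207\right) + 1 = 25265 + 1 = 25266$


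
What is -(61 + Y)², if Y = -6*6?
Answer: -625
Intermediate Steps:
Y = -36
-(61 + Y)² = -(61 - 36)² = -1*25² = -1*625 = -625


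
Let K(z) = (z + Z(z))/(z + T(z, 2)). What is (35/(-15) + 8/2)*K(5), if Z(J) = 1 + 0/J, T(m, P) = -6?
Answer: -10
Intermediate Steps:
Z(J) = 1 (Z(J) = 1 + 0 = 1)
K(z) = (1 + z)/(-6 + z) (K(z) = (z + 1)/(z - 6) = (1 + z)/(-6 + z))
(35/(-15) + 8/2)*K(5) = (35/(-15) + 8/2)*((1 + 5)/(-6 + 5)) = (35*(-1/15) + 8*(½))*(6/(-1)) = (-7/3 + 4)*(-1*6) = (5/3)*(-6) = -10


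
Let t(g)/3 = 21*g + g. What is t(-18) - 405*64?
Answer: -27108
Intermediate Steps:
t(g) = 66*g (t(g) = 3*(21*g + g) = 3*(22*g) = 66*g)
t(-18) - 405*64 = 66*(-18) - 405*64 = -1188 - 25920 = -27108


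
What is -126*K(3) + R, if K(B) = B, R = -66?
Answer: -444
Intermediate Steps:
-126*K(3) + R = -126*3 - 66 = -378 - 66 = -444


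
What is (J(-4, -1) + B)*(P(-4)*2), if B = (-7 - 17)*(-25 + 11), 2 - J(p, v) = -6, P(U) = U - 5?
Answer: -6192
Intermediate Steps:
P(U) = -5 + U
J(p, v) = 8 (J(p, v) = 2 - 1*(-6) = 2 + 6 = 8)
B = 336 (B = -24*(-14) = 336)
(J(-4, -1) + B)*(P(-4)*2) = (8 + 336)*((-5 - 4)*2) = 344*(-9*2) = 344*(-18) = -6192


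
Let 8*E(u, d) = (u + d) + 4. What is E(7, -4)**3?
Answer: 343/512 ≈ 0.66992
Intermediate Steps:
E(u, d) = 1/2 + d/8 + u/8 (E(u, d) = ((u + d) + 4)/8 = ((d + u) + 4)/8 = (4 + d + u)/8 = 1/2 + d/8 + u/8)
E(7, -4)**3 = (1/2 + (1/8)*(-4) + (1/8)*7)**3 = (1/2 - 1/2 + 7/8)**3 = (7/8)**3 = 343/512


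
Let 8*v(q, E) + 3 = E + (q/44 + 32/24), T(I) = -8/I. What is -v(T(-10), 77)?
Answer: -12433/1320 ≈ -9.4189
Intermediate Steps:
v(q, E) = -5/24 + E/8 + q/352 (v(q, E) = -3/8 + (E + (q/44 + 32/24))/8 = -3/8 + (E + (q*(1/44) + 32*(1/24)))/8 = -3/8 + (E + (q/44 + 4/3))/8 = -3/8 + (E + (4/3 + q/44))/8 = -3/8 + (4/3 + E + q/44)/8 = -3/8 + (⅙ + E/8 + q/352) = -5/24 + E/8 + q/352)
-v(T(-10), 77) = -(-5/24 + (⅛)*77 + (-8/(-10))/352) = -(-5/24 + 77/8 + (-8*(-⅒))/352) = -(-5/24 + 77/8 + (1/352)*(⅘)) = -(-5/24 + 77/8 + 1/440) = -1*12433/1320 = -12433/1320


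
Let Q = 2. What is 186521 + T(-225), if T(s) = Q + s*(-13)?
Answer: 189448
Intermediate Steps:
T(s) = 2 - 13*s (T(s) = 2 + s*(-13) = 2 - 13*s)
186521 + T(-225) = 186521 + (2 - 13*(-225)) = 186521 + (2 + 2925) = 186521 + 2927 = 189448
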